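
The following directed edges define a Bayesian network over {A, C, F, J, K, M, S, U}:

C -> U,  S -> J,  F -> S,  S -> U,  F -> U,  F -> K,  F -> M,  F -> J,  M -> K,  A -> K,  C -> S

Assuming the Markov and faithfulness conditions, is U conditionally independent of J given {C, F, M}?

There are 6 undirected paths between U and J; checking each against the conditioning set {C, F, M}:
Path 1: U ← F → J
  F is a fork here and F is conditioned on, so the path is blocked at F.
Path 2: U ← F → S → J
  F is a fork here and F is conditioned on, so the path is blocked at F.
Path 3: U ← C → S ← F → J
  C is a fork here and C is conditioned on, so the path is blocked at C.
Path 4: U ← C → S → J
  C is a fork here and C is conditioned on, so the path is blocked at C.
Path 5: U ← S ← F → J
  F is a fork here and F is conditioned on, so the path is blocked at F.
Path 6: U ← S → J
  S is a fork and S is not conditioned on — no node blocks this path, so it is active.
Because an active path exists, U and J are not d-separated.

No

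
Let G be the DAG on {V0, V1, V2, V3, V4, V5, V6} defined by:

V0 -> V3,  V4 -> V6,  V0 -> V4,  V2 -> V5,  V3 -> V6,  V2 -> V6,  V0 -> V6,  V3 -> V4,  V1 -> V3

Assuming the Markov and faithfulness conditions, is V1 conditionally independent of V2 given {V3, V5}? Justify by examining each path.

There are 5 undirected paths between V1 and V2; checking each against the conditioning set {V3, V5}:
Path 1: V1 → V3 → V4 ← V0 → V6 ← V2
  V3 is a chain here and V3 is conditioned on, so the path is blocked at V3.
Path 2: V1 → V3 → V4 → V6 ← V2
  V3 is a chain here and V3 is conditioned on, so the path is blocked at V3.
Path 3: V1 → V3 ← V0 → V4 → V6 ← V2
  V6 is a collider here and neither V6 nor any of its descendants is conditioned on, so the collider stays closed — the path is blocked at V6.
Path 4: V1 → V3 ← V0 → V6 ← V2
  V6 is a collider here and neither V6 nor any of its descendants is conditioned on, so the collider stays closed — the path is blocked at V6.
Path 5: V1 → V3 → V6 ← V2
  V3 is a chain here and V3 is conditioned on, so the path is blocked at V3.
All paths are blocked; V1 ⊥ V2 | {V3, V5} holds.

Yes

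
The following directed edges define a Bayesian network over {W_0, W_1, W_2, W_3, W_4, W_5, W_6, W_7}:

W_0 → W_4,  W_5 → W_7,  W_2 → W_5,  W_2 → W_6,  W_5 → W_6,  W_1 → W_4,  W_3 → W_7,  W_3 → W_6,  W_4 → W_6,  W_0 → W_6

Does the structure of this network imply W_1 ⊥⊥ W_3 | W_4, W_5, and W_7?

Yes

There are 6 undirected paths between W_1 and W_3; checking each against the conditioning set {W_4, W_5, W_7}:
Path 1: W_1 → W_4 ← W_0 → W_6 ← W_3
  W_6 is a collider here and neither W_6 nor any of its descendants is conditioned on, so the collider stays closed — the path is blocked at W_6.
Path 2: W_1 → W_4 ← W_0 → W_6 ← W_2 → W_5 → W_7 ← W_3
  W_6 is a collider here and neither W_6 nor any of its descendants is conditioned on, so the collider stays closed — the path is blocked at W_6.
Path 3: W_1 → W_4 ← W_0 → W_6 ← W_5 → W_7 ← W_3
  W_6 is a collider here and neither W_6 nor any of its descendants is conditioned on, so the collider stays closed — the path is blocked at W_6.
Path 4: W_1 → W_4 → W_6 ← W_3
  W_4 is a chain here and W_4 is conditioned on, so the path is blocked at W_4.
Path 5: W_1 → W_4 → W_6 ← W_2 → W_5 → W_7 ← W_3
  W_4 is a chain here and W_4 is conditioned on, so the path is blocked at W_4.
Path 6: W_1 → W_4 → W_6 ← W_5 → W_7 ← W_3
  W_4 is a chain here and W_4 is conditioned on, so the path is blocked at W_4.
Since every path is blocked, d-separation holds.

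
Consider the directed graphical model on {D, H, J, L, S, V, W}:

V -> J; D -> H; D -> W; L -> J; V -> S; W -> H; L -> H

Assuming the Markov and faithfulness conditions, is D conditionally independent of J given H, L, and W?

We examine all 2 paths between D and J:
Path 1: D → H ← L → J
  L is a fork here and L is conditioned on, so the path is blocked at L.
Path 2: D → W → H ← L → J
  W is a chain here and W is conditioned on, so the path is blocked at W.
All paths are blocked; D ⊥ J | {H, L, W} holds.

Yes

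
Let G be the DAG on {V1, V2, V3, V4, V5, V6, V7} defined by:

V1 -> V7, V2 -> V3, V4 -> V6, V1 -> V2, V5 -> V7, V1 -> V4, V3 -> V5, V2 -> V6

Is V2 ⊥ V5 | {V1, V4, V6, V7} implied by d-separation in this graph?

No

3 paths connect V2 and V5; each must be blocked for d-separation to hold:
  1. V2 ← V1 → V7 ← V5 — V1:fork[blocks]; V7:collider[open] ⇒ blocked
  2. V2 → V6 ← V4 ← V1 → V7 ← V5 — V6:collider[open]; V4:chain[blocks]; V1:fork[blocks]; V7:collider[open] ⇒ blocked
  3. V2 → V3 → V5 — V3:chain[open] ⇒ active
At least one path is unblocked, so d-separation fails.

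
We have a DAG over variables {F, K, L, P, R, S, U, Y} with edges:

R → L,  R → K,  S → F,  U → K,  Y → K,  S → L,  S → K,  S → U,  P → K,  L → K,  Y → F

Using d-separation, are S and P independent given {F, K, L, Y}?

No

There are 5 undirected paths between S and P; checking each against the conditioning set {F, K, L, Y}:
  1. S → L → K ← P — L:chain[blocks]; K:collider[open] ⇒ blocked
  2. S → L ← R → K ← P — L:collider[open]; R:fork[open]; K:collider[open] ⇒ active
  3. S → K ← P — K:collider[open] ⇒ active
  4. S → F ← Y → K ← P — F:collider[open]; Y:fork[blocks]; K:collider[open] ⇒ blocked
  5. S → U → K ← P — U:chain[open]; K:collider[open] ⇒ active
Because an active path exists, S and P are not d-separated.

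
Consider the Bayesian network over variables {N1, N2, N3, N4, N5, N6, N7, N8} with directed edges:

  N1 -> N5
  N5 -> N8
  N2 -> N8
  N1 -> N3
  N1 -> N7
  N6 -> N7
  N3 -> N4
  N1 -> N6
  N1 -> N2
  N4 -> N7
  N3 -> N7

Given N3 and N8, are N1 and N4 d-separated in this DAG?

Yes

We examine all 6 paths between N1 and N4:
Path 1: N1 → N3 → N4
  N3 is a chain here and N3 is conditioned on, so the path is blocked at N3.
Path 2: N1 → N3 → N7 ← N4
  N3 is a chain here and N3 is conditioned on, so the path is blocked at N3.
Path 3: N1 → N6 → N7 ← N3 → N4
  N7 is a collider here and neither N7 nor any of its descendants is conditioned on, so the collider stays closed — the path is blocked at N7.
Path 4: N1 → N6 → N7 ← N4
  N7 is a collider here and neither N7 nor any of its descendants is conditioned on, so the collider stays closed — the path is blocked at N7.
Path 5: N1 → N7 ← N3 → N4
  N7 is a collider here and neither N7 nor any of its descendants is conditioned on, so the collider stays closed — the path is blocked at N7.
Path 6: N1 → N7 ← N4
  N7 is a collider here and neither N7 nor any of its descendants is conditioned on, so the collider stays closed — the path is blocked at N7.
Every path is blocked, so N1 and N4 are d-separated given {N3, N8}.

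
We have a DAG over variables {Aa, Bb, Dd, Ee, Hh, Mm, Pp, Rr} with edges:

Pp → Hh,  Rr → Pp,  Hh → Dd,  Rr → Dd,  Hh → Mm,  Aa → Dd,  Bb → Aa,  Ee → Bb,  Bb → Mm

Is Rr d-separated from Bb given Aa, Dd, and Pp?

4 paths connect Rr and Bb; each must be blocked for d-separation to hold:
Path 1: Rr → Dd ← Aa ← Bb
  Aa is a chain here and Aa is conditioned on, so the path is blocked at Aa.
Path 2: Rr → Dd ← Hh → Mm ← Bb
  Mm is a collider here and neither Mm nor any of its descendants is conditioned on, so the collider stays closed — the path is blocked at Mm.
Path 3: Rr → Pp → Hh → Dd ← Aa ← Bb
  Pp is a chain here and Pp is conditioned on, so the path is blocked at Pp.
Path 4: Rr → Pp → Hh → Mm ← Bb
  Pp is a chain here and Pp is conditioned on, so the path is blocked at Pp.
Every path is blocked, so Rr and Bb are d-separated given {Aa, Dd, Pp}.

Yes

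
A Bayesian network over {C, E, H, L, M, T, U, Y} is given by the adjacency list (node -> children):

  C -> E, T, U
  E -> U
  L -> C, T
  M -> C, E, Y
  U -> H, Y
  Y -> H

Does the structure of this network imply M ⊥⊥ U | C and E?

Yes

There are 6 undirected paths between M and U; checking each against the conditioning set {C, E}:
  1. M → C → U — C:chain[blocks] ⇒ blocked
  2. M → C → E → U — C:chain[blocks]; E:chain[blocks] ⇒ blocked
  3. M → Y → H ← U — Y:chain[open]; H:collider[blocks] ⇒ blocked
  4. M → Y ← U — Y:collider[blocks] ⇒ blocked
  5. M → E ← C → U — E:collider[open]; C:fork[blocks] ⇒ blocked
  6. M → E → U — E:chain[blocks] ⇒ blocked
Since every path is blocked, d-separation holds.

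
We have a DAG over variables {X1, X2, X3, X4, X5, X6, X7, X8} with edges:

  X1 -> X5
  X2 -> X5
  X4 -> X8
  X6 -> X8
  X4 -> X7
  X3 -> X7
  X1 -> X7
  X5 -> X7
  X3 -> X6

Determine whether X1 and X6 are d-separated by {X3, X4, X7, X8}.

Yes

4 paths connect X1 and X6; each must be blocked for d-separation to hold:
  1. X1 → X5 → X7 ← X3 → X6 — X5:chain[open]; X7:collider[open]; X3:fork[blocks] ⇒ blocked
  2. X1 → X5 → X7 ← X4 → X8 ← X6 — X5:chain[open]; X7:collider[open]; X4:fork[blocks]; X8:collider[open] ⇒ blocked
  3. X1 → X7 ← X3 → X6 — X7:collider[open]; X3:fork[blocks] ⇒ blocked
  4. X1 → X7 ← X4 → X8 ← X6 — X7:collider[open]; X4:fork[blocks]; X8:collider[open] ⇒ blocked
Since every path is blocked, d-separation holds.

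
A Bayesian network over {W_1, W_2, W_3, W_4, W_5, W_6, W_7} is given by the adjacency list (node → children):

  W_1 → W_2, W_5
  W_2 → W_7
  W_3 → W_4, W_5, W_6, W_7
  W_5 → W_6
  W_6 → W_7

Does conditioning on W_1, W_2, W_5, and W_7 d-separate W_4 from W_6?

Enumerating the 5 paths from W_4 to W_6 and testing each for blocking by {W_1, W_2, W_5, W_7}:
  1. W_4 ← W_3 → W_6 — W_3:fork[open] ⇒ active
  2. W_4 ← W_3 → W_5 → W_6 — W_3:fork[open]; W_5:chain[blocks] ⇒ blocked
  3. W_4 ← W_3 → W_5 ← W_1 → W_2 → W_7 ← W_6 — W_3:fork[open]; W_5:collider[open]; W_1:fork[blocks]; W_2:chain[blocks]; W_7:collider[open] ⇒ blocked
  4. W_4 ← W_3 → W_7 ← W_2 ← W_1 → W_5 → W_6 — W_3:fork[open]; W_7:collider[open]; W_2:chain[blocks]; W_1:fork[blocks]; W_5:chain[blocks] ⇒ blocked
  5. W_4 ← W_3 → W_7 ← W_6 — W_3:fork[open]; W_7:collider[open] ⇒ active
At least one path is unblocked, so d-separation fails.

No — W_4 and W_6 are not d-separated given {W_1, W_2, W_5, W_7}.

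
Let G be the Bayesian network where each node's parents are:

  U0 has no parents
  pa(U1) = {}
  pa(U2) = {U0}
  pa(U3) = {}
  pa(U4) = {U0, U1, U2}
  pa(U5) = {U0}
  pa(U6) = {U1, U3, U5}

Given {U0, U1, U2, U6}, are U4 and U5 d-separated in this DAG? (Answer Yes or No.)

Yes

We examine all 3 paths between U4 and U5:
Path 1: U4 ← U1 → U6 ← U5
  U1 is a fork here and U1 is conditioned on, so the path is blocked at U1.
Path 2: U4 ← U2 ← U0 → U5
  U2 is a chain here and U2 is conditioned on, so the path is blocked at U2.
Path 3: U4 ← U0 → U5
  U0 is a fork here and U0 is conditioned on, so the path is blocked at U0.
Since every path is blocked, d-separation holds.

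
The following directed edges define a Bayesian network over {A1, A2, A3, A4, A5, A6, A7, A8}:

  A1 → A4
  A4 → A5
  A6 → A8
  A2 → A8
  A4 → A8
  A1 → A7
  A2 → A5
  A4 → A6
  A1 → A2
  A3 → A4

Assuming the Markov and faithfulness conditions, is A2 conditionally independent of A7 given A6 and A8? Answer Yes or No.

4 paths connect A2 and A7; each must be blocked for d-separation to hold:
  1. A2 → A5 ← A4 ← A1 → A7 — A5:collider[blocks]; A4:chain[open]; A1:fork[open] ⇒ blocked
  2. A2 → A8 ← A6 ← A4 ← A1 → A7 — A8:collider[open]; A6:chain[blocks]; A4:chain[open]; A1:fork[open] ⇒ blocked
  3. A2 → A8 ← A4 ← A1 → A7 — A8:collider[open]; A4:chain[open]; A1:fork[open] ⇒ active
  4. A2 ← A1 → A7 — A1:fork[open] ⇒ active
Because an active path exists, A2 and A7 are not d-separated.

No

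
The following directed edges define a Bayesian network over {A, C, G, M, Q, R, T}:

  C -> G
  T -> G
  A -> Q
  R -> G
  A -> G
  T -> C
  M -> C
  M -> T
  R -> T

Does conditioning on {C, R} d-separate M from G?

No

6 paths connect M and G; each must be blocked for d-separation to hold:
Path 1: M → C → G
  C is a chain here and C is conditioned on, so the path is blocked at C.
Path 2: M → C ← T ← R → G
  R is a fork here and R is conditioned on, so the path is blocked at R.
Path 3: M → C ← T → G
  C is a collider and C is conditioned on, which opens it; T is a fork and T is not conditioned on — no node blocks this path, so it is active.
Path 4: M → T ← R → G
  R is a fork here and R is conditioned on, so the path is blocked at R.
Path 5: M → T → C → G
  C is a chain here and C is conditioned on, so the path is blocked at C.
Path 6: M → T → G
  T is a chain and T is not conditioned on — no node blocks this path, so it is active.
Because an active path exists, M and G are not d-separated.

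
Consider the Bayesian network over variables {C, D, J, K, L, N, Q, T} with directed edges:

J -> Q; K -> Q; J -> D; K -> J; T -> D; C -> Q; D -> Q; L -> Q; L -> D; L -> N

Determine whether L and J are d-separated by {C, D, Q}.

No — L and J are not d-separated given {C, D, Q}.

There are 6 undirected paths between L and J; checking each against the conditioning set {C, D, Q}:
  1. L → Q ← K → J — Q:collider[open]; K:fork[open] ⇒ active
  2. L → Q ← D ← J — Q:collider[open]; D:chain[blocks] ⇒ blocked
  3. L → Q ← J — Q:collider[open] ⇒ active
  4. L → D → Q ← K → J — D:chain[blocks]; Q:collider[open]; K:fork[open] ⇒ blocked
  5. L → D → Q ← J — D:chain[blocks]; Q:collider[open] ⇒ blocked
  6. L → D ← J — D:collider[open] ⇒ active
Since the path L → Q ← K → J is active, L and J are not d-separated given {C, D, Q}.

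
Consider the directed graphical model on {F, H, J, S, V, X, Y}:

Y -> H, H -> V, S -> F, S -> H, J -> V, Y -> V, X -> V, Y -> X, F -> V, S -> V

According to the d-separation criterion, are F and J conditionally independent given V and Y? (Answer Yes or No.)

No

We examine all 5 paths between F and J:
Path 1: F → V ← J
  V is a collider and V is conditioned on, which opens it — no node blocks this path, so it is active.
Path 2: F ← S → V ← J
  S is a fork and S is not conditioned on; V is a collider and V is conditioned on, which opens it — no node blocks this path, so it is active.
Path 3: F ← S → H → V ← J
  S is a fork and S is not conditioned on; H is a chain and H is not conditioned on; V is a collider and V is conditioned on, which opens it — no node blocks this path, so it is active.
Path 4: F ← S → H ← Y → V ← J
  Y is a fork here and Y is conditioned on, so the path is blocked at Y.
Path 5: F ← S → H ← Y → X → V ← J
  Y is a fork here and Y is conditioned on, so the path is blocked at Y.
At least one path is unblocked, so d-separation fails.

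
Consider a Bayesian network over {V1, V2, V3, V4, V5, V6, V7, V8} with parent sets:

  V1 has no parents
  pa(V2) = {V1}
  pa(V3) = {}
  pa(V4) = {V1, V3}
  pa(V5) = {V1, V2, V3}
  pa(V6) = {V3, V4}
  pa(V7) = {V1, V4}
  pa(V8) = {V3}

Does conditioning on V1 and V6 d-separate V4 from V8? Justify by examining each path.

6 paths connect V4 and V8; each must be blocked for d-separation to hold:
Path 1: V4 ← V1 → V5 ← V3 → V8
  V1 is a fork here and V1 is conditioned on, so the path is blocked at V1.
Path 2: V4 ← V1 → V2 → V5 ← V3 → V8
  V1 is a fork here and V1 is conditioned on, so the path is blocked at V1.
Path 3: V4 → V6 ← V3 → V8
  V6 is a collider and V6 is conditioned on, which opens it; V3 is a fork and V3 is not conditioned on — no node blocks this path, so it is active.
Path 4: V4 → V7 ← V1 → V5 ← V3 → V8
  V7 is a collider here and neither V7 nor any of its descendants is conditioned on, so the collider stays closed — the path is blocked at V7.
Path 5: V4 → V7 ← V1 → V2 → V5 ← V3 → V8
  V7 is a collider here and neither V7 nor any of its descendants is conditioned on, so the collider stays closed — the path is blocked at V7.
Path 6: V4 ← V3 → V8
  V3 is a fork and V3 is not conditioned on — no node blocks this path, so it is active.
At least one path is unblocked, so d-separation fails.

No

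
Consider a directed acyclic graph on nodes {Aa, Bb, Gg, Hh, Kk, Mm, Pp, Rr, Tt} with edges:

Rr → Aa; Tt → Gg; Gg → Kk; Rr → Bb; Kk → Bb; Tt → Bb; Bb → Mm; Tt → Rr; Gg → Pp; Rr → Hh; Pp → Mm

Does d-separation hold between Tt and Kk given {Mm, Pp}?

Enumerating the 6 paths from Tt to Kk and testing each for blocking by {Mm, Pp}:
Path 1: Tt → Gg → Kk
  Gg is a chain and Gg is not conditioned on — no node blocks this path, so it is active.
Path 2: Tt → Gg → Pp → Mm ← Bb ← Kk
  Pp is a chain here and Pp is conditioned on, so the path is blocked at Pp.
Path 3: Tt → Rr → Bb → Mm ← Pp ← Gg → Kk
  Pp is a chain here and Pp is conditioned on, so the path is blocked at Pp.
Path 4: Tt → Rr → Bb ← Kk
  Rr is a chain and Rr is not conditioned on; Bb is a collider and its descendant Mm is conditioned on, which opens it — no node blocks this path, so it is active.
Path 5: Tt → Bb → Mm ← Pp ← Gg → Kk
  Pp is a chain here and Pp is conditioned on, so the path is blocked at Pp.
Path 6: Tt → Bb ← Kk
  Bb is a collider and its descendant Mm is conditioned on, which opens it — no node blocks this path, so it is active.
Since the path Tt → Gg → Kk is active, Tt and Kk are not d-separated given {Mm, Pp}.

No — Tt and Kk are not d-separated given {Mm, Pp}.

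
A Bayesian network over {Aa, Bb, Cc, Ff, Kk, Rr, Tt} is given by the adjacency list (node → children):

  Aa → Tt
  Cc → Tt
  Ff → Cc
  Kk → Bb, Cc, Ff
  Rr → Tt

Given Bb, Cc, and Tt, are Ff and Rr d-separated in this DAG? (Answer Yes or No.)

We examine all 2 paths between Ff and Rr:
Path 1: Ff ← Kk → Cc → Tt ← Rr
  Cc is a chain here and Cc is conditioned on, so the path is blocked at Cc.
Path 2: Ff → Cc → Tt ← Rr
  Cc is a chain here and Cc is conditioned on, so the path is blocked at Cc.
All paths are blocked; Ff ⊥ Rr | {Bb, Cc, Tt} holds.

Yes — Ff and Rr are d-separated given {Bb, Cc, Tt}.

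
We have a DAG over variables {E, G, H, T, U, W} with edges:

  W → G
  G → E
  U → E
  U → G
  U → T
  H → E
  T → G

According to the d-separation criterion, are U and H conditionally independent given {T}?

3 paths connect U and H; each must be blocked for d-separation to hold:
  1. U → G → E ← H — G:chain[open]; E:collider[blocks] ⇒ blocked
  2. U → E ← H — E:collider[blocks] ⇒ blocked
  3. U → T → G → E ← H — T:chain[blocks]; G:chain[open]; E:collider[blocks] ⇒ blocked
All paths are blocked; U ⊥ H | {T} holds.

Yes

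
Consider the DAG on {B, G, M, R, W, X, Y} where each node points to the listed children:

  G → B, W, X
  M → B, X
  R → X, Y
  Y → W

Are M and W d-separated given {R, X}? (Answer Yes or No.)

No — M and W are not d-separated given {R, X}.

There are 4 undirected paths between M and W; checking each against the conditioning set {R, X}:
  1. M → B ← G → X ← R → Y → W — B:collider[blocks]; G:fork[open]; X:collider[open]; R:fork[blocks]; Y:chain[open] ⇒ blocked
  2. M → B ← G → W — B:collider[blocks]; G:fork[open] ⇒ blocked
  3. M → X ← G → W — X:collider[open]; G:fork[open] ⇒ active
  4. M → X ← R → Y → W — X:collider[open]; R:fork[blocks]; Y:chain[open] ⇒ blocked
At least one path is unblocked, so d-separation fails.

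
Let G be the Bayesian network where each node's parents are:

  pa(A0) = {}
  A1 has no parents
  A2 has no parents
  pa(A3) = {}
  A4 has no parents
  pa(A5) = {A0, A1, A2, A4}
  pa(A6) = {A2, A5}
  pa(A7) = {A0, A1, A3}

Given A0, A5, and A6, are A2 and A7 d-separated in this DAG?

Enumerating the 4 paths from A2 to A7 and testing each for blocking by {A0, A5, A6}:
  1. A2 → A6 ← A5 ← A1 → A7 — A6:collider[open]; A5:chain[blocks]; A1:fork[open] ⇒ blocked
  2. A2 → A6 ← A5 ← A0 → A7 — A6:collider[open]; A5:chain[blocks]; A0:fork[blocks] ⇒ blocked
  3. A2 → A5 ← A1 → A7 — A5:collider[open]; A1:fork[open] ⇒ active
  4. A2 → A5 ← A0 → A7 — A5:collider[open]; A0:fork[blocks] ⇒ blocked
At least one path is unblocked, so d-separation fails.

No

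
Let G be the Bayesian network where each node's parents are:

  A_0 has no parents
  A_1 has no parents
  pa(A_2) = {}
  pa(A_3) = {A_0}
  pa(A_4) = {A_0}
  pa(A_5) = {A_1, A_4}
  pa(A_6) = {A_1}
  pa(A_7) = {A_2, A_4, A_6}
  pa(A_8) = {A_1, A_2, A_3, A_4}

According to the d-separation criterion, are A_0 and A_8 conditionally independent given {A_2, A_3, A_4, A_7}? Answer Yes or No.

Yes

We examine all 6 paths between A_0 and A_8:
  1. A_0 → A_3 → A_8 — A_3:chain[blocks] ⇒ blocked
  2. A_0 → A_4 → A_7 ← A_2 → A_8 — A_4:chain[blocks]; A_7:collider[open]; A_2:fork[blocks] ⇒ blocked
  3. A_0 → A_4 → A_7 ← A_6 ← A_1 → A_8 — A_4:chain[blocks]; A_7:collider[open]; A_6:chain[open]; A_1:fork[open] ⇒ blocked
  4. A_0 → A_4 → A_5 ← A_1 → A_6 → A_7 ← A_2 → A_8 — A_4:chain[blocks]; A_5:collider[blocks]; A_1:fork[open]; A_6:chain[open]; A_7:collider[open]; A_2:fork[blocks] ⇒ blocked
  5. A_0 → A_4 → A_5 ← A_1 → A_8 — A_4:chain[blocks]; A_5:collider[blocks]; A_1:fork[open] ⇒ blocked
  6. A_0 → A_4 → A_8 — A_4:chain[blocks] ⇒ blocked
All paths are blocked; A_0 ⊥ A_8 | {A_2, A_3, A_4, A_7} holds.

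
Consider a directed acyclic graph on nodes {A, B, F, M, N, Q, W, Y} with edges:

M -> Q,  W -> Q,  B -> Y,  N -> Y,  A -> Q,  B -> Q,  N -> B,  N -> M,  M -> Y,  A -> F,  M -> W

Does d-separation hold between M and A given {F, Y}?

Yes

Enumerating the 6 paths from M to A and testing each for blocking by {F, Y}:
Path 1: M → Y ← N → B → Q ← A
  Q is a collider here and neither Q nor any of its descendants is conditioned on, so the collider stays closed — the path is blocked at Q.
Path 2: M → Y ← B → Q ← A
  Q is a collider here and neither Q nor any of its descendants is conditioned on, so the collider stays closed — the path is blocked at Q.
Path 3: M ← N → Y ← B → Q ← A
  Q is a collider here and neither Q nor any of its descendants is conditioned on, so the collider stays closed — the path is blocked at Q.
Path 4: M ← N → B → Q ← A
  Q is a collider here and neither Q nor any of its descendants is conditioned on, so the collider stays closed — the path is blocked at Q.
Path 5: M → W → Q ← A
  Q is a collider here and neither Q nor any of its descendants is conditioned on, so the collider stays closed — the path is blocked at Q.
Path 6: M → Q ← A
  Q is a collider here and neither Q nor any of its descendants is conditioned on, so the collider stays closed — the path is blocked at Q.
Every path is blocked, so M and A are d-separated given {F, Y}.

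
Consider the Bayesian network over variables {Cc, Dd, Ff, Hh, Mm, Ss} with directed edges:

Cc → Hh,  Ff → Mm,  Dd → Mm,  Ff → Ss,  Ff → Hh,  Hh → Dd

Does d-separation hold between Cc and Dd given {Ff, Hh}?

We examine all 2 paths between Cc and Dd:
  1. Cc → Hh → Dd — Hh:chain[blocks] ⇒ blocked
  2. Cc → Hh ← Ff → Mm ← Dd — Hh:collider[open]; Ff:fork[blocks]; Mm:collider[blocks] ⇒ blocked
All paths are blocked; Cc ⊥ Dd | {Ff, Hh} holds.

Yes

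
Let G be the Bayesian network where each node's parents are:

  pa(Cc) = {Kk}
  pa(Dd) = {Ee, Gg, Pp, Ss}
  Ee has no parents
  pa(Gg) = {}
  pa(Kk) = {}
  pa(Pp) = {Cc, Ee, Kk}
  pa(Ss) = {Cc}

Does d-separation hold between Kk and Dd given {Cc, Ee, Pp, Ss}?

6 paths connect Kk and Dd; each must be blocked for d-separation to hold:
Path 1: Kk → Cc → Ss → Dd
  Cc is a chain here and Cc is conditioned on, so the path is blocked at Cc.
Path 2: Kk → Cc → Pp ← Ee → Dd
  Cc is a chain here and Cc is conditioned on, so the path is blocked at Cc.
Path 3: Kk → Cc → Pp → Dd
  Cc is a chain here and Cc is conditioned on, so the path is blocked at Cc.
Path 4: Kk → Pp ← Ee → Dd
  Ee is a fork here and Ee is conditioned on, so the path is blocked at Ee.
Path 5: Kk → Pp ← Cc → Ss → Dd
  Cc is a fork here and Cc is conditioned on, so the path is blocked at Cc.
Path 6: Kk → Pp → Dd
  Pp is a chain here and Pp is conditioned on, so the path is blocked at Pp.
All paths are blocked; Kk ⊥ Dd | {Cc, Ee, Pp, Ss} holds.

Yes — Kk and Dd are d-separated given {Cc, Ee, Pp, Ss}.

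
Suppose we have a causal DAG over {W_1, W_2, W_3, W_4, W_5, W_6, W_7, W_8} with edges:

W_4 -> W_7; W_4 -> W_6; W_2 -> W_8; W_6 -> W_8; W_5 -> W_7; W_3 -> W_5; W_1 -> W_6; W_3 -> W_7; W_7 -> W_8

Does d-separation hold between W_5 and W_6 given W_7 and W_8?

4 paths connect W_5 and W_6; each must be blocked for d-separation to hold:
Path 1: W_5 → W_7 → W_8 ← W_6
  W_7 is a chain here and W_7 is conditioned on, so the path is blocked at W_7.
Path 2: W_5 → W_7 ← W_4 → W_6
  W_7 is a collider and W_7 is conditioned on, which opens it; W_4 is a fork and W_4 is not conditioned on — no node blocks this path, so it is active.
Path 3: W_5 ← W_3 → W_7 → W_8 ← W_6
  W_7 is a chain here and W_7 is conditioned on, so the path is blocked at W_7.
Path 4: W_5 ← W_3 → W_7 ← W_4 → W_6
  W_3 is a fork and W_3 is not conditioned on; W_7 is a collider and W_7 is conditioned on, which opens it; W_4 is a fork and W_4 is not conditioned on — no node blocks this path, so it is active.
Since the path W_5 → W_7 ← W_4 → W_6 is active, W_5 and W_6 are not d-separated given {W_7, W_8}.

No — W_5 and W_6 are not d-separated given {W_7, W_8}.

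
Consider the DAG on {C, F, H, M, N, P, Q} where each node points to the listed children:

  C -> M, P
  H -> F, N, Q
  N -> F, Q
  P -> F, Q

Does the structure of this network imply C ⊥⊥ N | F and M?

No

Enumerating the 6 paths from C to N and testing each for blocking by {F, M}:
  1. C → P → F ← H → Q ← N — P:chain[open]; F:collider[open]; H:fork[open]; Q:collider[blocks] ⇒ blocked
  2. C → P → F ← H → N — P:chain[open]; F:collider[open]; H:fork[open] ⇒ active
  3. C → P → F ← N — P:chain[open]; F:collider[open] ⇒ active
  4. C → P → Q ← H → F ← N — P:chain[open]; Q:collider[blocks]; H:fork[open]; F:collider[open] ⇒ blocked
  5. C → P → Q ← H → N — P:chain[open]; Q:collider[blocks]; H:fork[open] ⇒ blocked
  6. C → P → Q ← N — P:chain[open]; Q:collider[blocks] ⇒ blocked
Because an active path exists, C and N are not d-separated.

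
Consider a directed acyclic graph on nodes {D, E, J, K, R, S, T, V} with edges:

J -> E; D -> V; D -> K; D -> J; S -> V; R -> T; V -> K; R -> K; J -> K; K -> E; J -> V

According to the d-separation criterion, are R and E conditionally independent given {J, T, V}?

Enumerating the 6 paths from R to E and testing each for blocking by {J, T, V}:
Path 1: R → K ← D → V ← J → E
  K is a collider here and neither K nor any of its descendants is conditioned on, so the collider stays closed — the path is blocked at K.
Path 2: R → K ← D → J → E
  K is a collider here and neither K nor any of its descendants is conditioned on, so the collider stays closed — the path is blocked at K.
Path 3: R → K ← V ← D → J → E
  K is a collider here and neither K nor any of its descendants is conditioned on, so the collider stays closed — the path is blocked at K.
Path 4: R → K ← V ← J → E
  K is a collider here and neither K nor any of its descendants is conditioned on, so the collider stays closed — the path is blocked at K.
Path 5: R → K ← J → E
  K is a collider here and neither K nor any of its descendants is conditioned on, so the collider stays closed — the path is blocked at K.
Path 6: R → K → E
  K is a chain and K is not conditioned on — no node blocks this path, so it is active.
At least one path is unblocked, so d-separation fails.

No — R and E are not d-separated given {J, T, V}.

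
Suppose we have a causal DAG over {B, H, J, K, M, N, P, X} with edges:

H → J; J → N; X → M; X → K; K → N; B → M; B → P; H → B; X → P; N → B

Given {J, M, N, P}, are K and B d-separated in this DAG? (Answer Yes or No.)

No — K and B are not d-separated given {J, M, N, P}.

We examine all 4 paths between K and B:
  1. K ← X → P ← B — X:fork[open]; P:collider[open] ⇒ active
  2. K ← X → M ← B — X:fork[open]; M:collider[open] ⇒ active
  3. K → N → B — N:chain[blocks] ⇒ blocked
  4. K → N ← J ← H → B — N:collider[open]; J:chain[blocks]; H:fork[open] ⇒ blocked
Because an active path exists, K and B are not d-separated.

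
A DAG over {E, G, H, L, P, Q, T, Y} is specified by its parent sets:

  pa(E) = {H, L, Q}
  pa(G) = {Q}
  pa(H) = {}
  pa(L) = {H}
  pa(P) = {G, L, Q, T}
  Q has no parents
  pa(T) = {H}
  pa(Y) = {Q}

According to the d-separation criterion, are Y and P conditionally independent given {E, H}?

6 paths connect Y and P; each must be blocked for d-separation to hold:
Path 1: Y ← Q → P
  Q is a fork and Q is not conditioned on — no node blocks this path, so it is active.
Path 2: Y ← Q → G → P
  Q is a fork and Q is not conditioned on; G is a chain and G is not conditioned on — no node blocks this path, so it is active.
Path 3: Y ← Q → E ← H → T → P
  H is a fork here and H is conditioned on, so the path is blocked at H.
Path 4: Y ← Q → E ← H → L → P
  H is a fork here and H is conditioned on, so the path is blocked at H.
Path 5: Y ← Q → E ← L → P
  Q is a fork and Q is not conditioned on; E is a collider and E is conditioned on, which opens it; L is a fork and L is not conditioned on — no node blocks this path, so it is active.
Path 6: Y ← Q → E ← L ← H → T → P
  H is a fork here and H is conditioned on, so the path is blocked at H.
Since the path Y ← Q → P is active, Y and P are not d-separated given {E, H}.

No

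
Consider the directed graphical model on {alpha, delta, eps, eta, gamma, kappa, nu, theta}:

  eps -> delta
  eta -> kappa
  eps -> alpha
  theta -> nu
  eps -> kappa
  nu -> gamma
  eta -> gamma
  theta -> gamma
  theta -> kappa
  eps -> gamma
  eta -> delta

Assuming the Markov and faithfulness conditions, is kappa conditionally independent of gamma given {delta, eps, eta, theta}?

6 paths connect kappa and gamma; each must be blocked for d-separation to hold:
  1. kappa ← eps → delta ← eta → gamma — eps:fork[blocks]; delta:collider[open]; eta:fork[blocks] ⇒ blocked
  2. kappa ← eps → gamma — eps:fork[blocks] ⇒ blocked
  3. kappa ← theta → nu → gamma — theta:fork[blocks]; nu:chain[open] ⇒ blocked
  4. kappa ← theta → gamma — theta:fork[blocks] ⇒ blocked
  5. kappa ← eta → delta ← eps → gamma — eta:fork[blocks]; delta:collider[open]; eps:fork[blocks] ⇒ blocked
  6. kappa ← eta → gamma — eta:fork[blocks] ⇒ blocked
All paths are blocked; kappa ⊥ gamma | {delta, eps, eta, theta} holds.

Yes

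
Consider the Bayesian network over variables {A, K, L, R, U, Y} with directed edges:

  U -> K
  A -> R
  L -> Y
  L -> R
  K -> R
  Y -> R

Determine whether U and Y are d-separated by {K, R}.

Yes

There are 2 undirected paths between U and Y; checking each against the conditioning set {K, R}:
Path 1: U → K → R ← Y
  K is a chain here and K is conditioned on, so the path is blocked at K.
Path 2: U → K → R ← L → Y
  K is a chain here and K is conditioned on, so the path is blocked at K.
All paths are blocked; U ⊥ Y | {K, R} holds.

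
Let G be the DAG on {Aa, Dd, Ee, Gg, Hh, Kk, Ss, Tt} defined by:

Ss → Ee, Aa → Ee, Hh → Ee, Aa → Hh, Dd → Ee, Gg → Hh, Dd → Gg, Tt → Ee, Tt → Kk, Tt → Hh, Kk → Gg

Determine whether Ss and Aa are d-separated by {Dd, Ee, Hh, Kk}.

We examine all 6 paths between Ss and Aa:
  1. Ss → Ee ← Tt → Kk → Gg → Hh ← Aa — Ee:collider[open]; Tt:fork[open]; Kk:chain[blocks]; Gg:chain[open]; Hh:collider[open] ⇒ blocked
  2. Ss → Ee ← Tt → Hh ← Aa — Ee:collider[open]; Tt:fork[open]; Hh:collider[open] ⇒ active
  3. Ss → Ee ← Dd → Gg ← Kk ← Tt → Hh ← Aa — Ee:collider[open]; Dd:fork[blocks]; Gg:collider[open]; Kk:chain[blocks]; Tt:fork[open]; Hh:collider[open] ⇒ blocked
  4. Ss → Ee ← Dd → Gg → Hh ← Aa — Ee:collider[open]; Dd:fork[blocks]; Gg:chain[open]; Hh:collider[open] ⇒ blocked
  5. Ss → Ee ← Hh ← Aa — Ee:collider[open]; Hh:chain[blocks] ⇒ blocked
  6. Ss → Ee ← Aa — Ee:collider[open] ⇒ active
Because an active path exists, Ss and Aa are not d-separated.

No — Ss and Aa are not d-separated given {Dd, Ee, Hh, Kk}.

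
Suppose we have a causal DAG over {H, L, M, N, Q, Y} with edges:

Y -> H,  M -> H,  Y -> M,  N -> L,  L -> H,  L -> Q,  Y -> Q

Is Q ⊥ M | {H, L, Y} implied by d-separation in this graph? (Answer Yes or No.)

Yes

There are 4 undirected paths between Q and M; checking each against the conditioning set {H, L, Y}:
Path 1: Q ← L → H ← M
  L is a fork here and L is conditioned on, so the path is blocked at L.
Path 2: Q ← L → H ← Y → M
  L is a fork here and L is conditioned on, so the path is blocked at L.
Path 3: Q ← Y → M
  Y is a fork here and Y is conditioned on, so the path is blocked at Y.
Path 4: Q ← Y → H ← M
  Y is a fork here and Y is conditioned on, so the path is blocked at Y.
Since every path is blocked, d-separation holds.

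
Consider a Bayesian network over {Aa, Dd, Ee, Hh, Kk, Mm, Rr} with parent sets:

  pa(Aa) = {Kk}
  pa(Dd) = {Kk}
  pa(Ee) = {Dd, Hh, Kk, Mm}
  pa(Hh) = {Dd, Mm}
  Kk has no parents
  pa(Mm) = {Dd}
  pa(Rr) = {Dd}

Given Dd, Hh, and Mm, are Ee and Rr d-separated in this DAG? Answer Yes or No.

Yes

6 paths connect Ee and Rr; each must be blocked for d-separation to hold:
Path 1: Ee ← Kk → Dd → Rr
  Dd is a chain here and Dd is conditioned on, so the path is blocked at Dd.
Path 2: Ee ← Mm → Hh ← Dd → Rr
  Mm is a fork here and Mm is conditioned on, so the path is blocked at Mm.
Path 3: Ee ← Mm ← Dd → Rr
  Mm is a chain here and Mm is conditioned on, so the path is blocked at Mm.
Path 4: Ee ← Hh ← Mm ← Dd → Rr
  Hh is a chain here and Hh is conditioned on, so the path is blocked at Hh.
Path 5: Ee ← Hh ← Dd → Rr
  Hh is a chain here and Hh is conditioned on, so the path is blocked at Hh.
Path 6: Ee ← Dd → Rr
  Dd is a fork here and Dd is conditioned on, so the path is blocked at Dd.
All paths are blocked; Ee ⊥ Rr | {Dd, Hh, Mm} holds.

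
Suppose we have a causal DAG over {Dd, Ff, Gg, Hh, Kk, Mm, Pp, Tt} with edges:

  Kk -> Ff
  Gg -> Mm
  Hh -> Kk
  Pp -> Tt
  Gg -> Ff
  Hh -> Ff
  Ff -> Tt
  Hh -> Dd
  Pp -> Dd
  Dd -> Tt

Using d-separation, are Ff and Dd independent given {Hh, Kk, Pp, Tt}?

No

4 paths connect Ff and Dd; each must be blocked for d-separation to hold:
Path 1: Ff → Tt ← Dd
  Tt is a collider and Tt is conditioned on, which opens it — no node blocks this path, so it is active.
Path 2: Ff → Tt ← Pp → Dd
  Pp is a fork here and Pp is conditioned on, so the path is blocked at Pp.
Path 3: Ff ← Kk ← Hh → Dd
  Kk is a chain here and Kk is conditioned on, so the path is blocked at Kk.
Path 4: Ff ← Hh → Dd
  Hh is a fork here and Hh is conditioned on, so the path is blocked at Hh.
At least one path is unblocked, so d-separation fails.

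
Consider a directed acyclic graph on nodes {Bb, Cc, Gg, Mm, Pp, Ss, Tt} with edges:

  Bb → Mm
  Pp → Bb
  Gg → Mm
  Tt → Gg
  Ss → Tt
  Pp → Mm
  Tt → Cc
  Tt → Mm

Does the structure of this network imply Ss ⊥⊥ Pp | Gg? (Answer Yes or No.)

Yes

There are 4 undirected paths between Ss and Pp; checking each against the conditioning set {Gg}:
Path 1: Ss → Tt → Gg → Mm ← Pp
  Gg is a chain here and Gg is conditioned on, so the path is blocked at Gg.
Path 2: Ss → Tt → Gg → Mm ← Bb ← Pp
  Gg is a chain here and Gg is conditioned on, so the path is blocked at Gg.
Path 3: Ss → Tt → Mm ← Pp
  Mm is a collider here and neither Mm nor any of its descendants is conditioned on, so the collider stays closed — the path is blocked at Mm.
Path 4: Ss → Tt → Mm ← Bb ← Pp
  Mm is a collider here and neither Mm nor any of its descendants is conditioned on, so the collider stays closed — the path is blocked at Mm.
All paths are blocked; Ss ⊥ Pp | {Gg} holds.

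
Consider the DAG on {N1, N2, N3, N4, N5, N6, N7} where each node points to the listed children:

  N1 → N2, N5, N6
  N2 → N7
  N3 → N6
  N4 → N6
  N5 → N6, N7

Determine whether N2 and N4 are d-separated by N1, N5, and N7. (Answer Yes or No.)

There are 4 undirected paths between N2 and N4; checking each against the conditioning set {N1, N5, N7}:
Path 1: N2 → N7 ← N5 → N6 ← N4
  N5 is a fork here and N5 is conditioned on, so the path is blocked at N5.
Path 2: N2 → N7 ← N5 ← N1 → N6 ← N4
  N5 is a chain here and N5 is conditioned on, so the path is blocked at N5.
Path 3: N2 ← N1 → N6 ← N4
  N1 is a fork here and N1 is conditioned on, so the path is blocked at N1.
Path 4: N2 ← N1 → N5 → N6 ← N4
  N1 is a fork here and N1 is conditioned on, so the path is blocked at N1.
All paths are blocked; N2 ⊥ N4 | {N1, N5, N7} holds.

Yes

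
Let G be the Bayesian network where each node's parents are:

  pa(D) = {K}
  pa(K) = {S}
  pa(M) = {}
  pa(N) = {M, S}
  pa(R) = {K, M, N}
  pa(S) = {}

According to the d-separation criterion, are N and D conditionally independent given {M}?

3 paths connect N and D; each must be blocked for d-separation to hold:
  1. N ← M → R ← K → D — M:fork[blocks]; R:collider[blocks]; K:fork[open] ⇒ blocked
  2. N ← S → K → D — S:fork[open]; K:chain[open] ⇒ active
  3. N → R ← K → D — R:collider[blocks]; K:fork[open] ⇒ blocked
At least one path is unblocked, so d-separation fails.

No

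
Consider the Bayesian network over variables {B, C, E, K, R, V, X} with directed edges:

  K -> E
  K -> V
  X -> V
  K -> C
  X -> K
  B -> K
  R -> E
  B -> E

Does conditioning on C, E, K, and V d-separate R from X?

No

4 paths connect R and X; each must be blocked for d-separation to hold:
Path 1: R → E ← B → K → V ← X
  K is a chain here and K is conditioned on, so the path is blocked at K.
Path 2: R → E ← B → K ← X
  E is a collider and E is conditioned on, which opens it; B is a fork and B is not conditioned on; K is a collider and K is conditioned on, which opens it — no node blocks this path, so it is active.
Path 3: R → E ← K → V ← X
  K is a fork here and K is conditioned on, so the path is blocked at K.
Path 4: R → E ← K ← X
  K is a chain here and K is conditioned on, so the path is blocked at K.
Because an active path exists, R and X are not d-separated.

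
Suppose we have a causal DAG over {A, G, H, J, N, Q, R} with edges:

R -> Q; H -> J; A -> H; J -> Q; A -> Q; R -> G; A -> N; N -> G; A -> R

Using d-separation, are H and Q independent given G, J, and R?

No

Enumerating the 4 paths from H to Q and testing each for blocking by {G, J, R}:
Path 1: H → J → Q
  J is a chain here and J is conditioned on, so the path is blocked at J.
Path 2: H ← A → N → G ← R → Q
  R is a fork here and R is conditioned on, so the path is blocked at R.
Path 3: H ← A → Q
  A is a fork and A is not conditioned on — no node blocks this path, so it is active.
Path 4: H ← A → R → Q
  R is a chain here and R is conditioned on, so the path is blocked at R.
Because an active path exists, H and Q are not d-separated.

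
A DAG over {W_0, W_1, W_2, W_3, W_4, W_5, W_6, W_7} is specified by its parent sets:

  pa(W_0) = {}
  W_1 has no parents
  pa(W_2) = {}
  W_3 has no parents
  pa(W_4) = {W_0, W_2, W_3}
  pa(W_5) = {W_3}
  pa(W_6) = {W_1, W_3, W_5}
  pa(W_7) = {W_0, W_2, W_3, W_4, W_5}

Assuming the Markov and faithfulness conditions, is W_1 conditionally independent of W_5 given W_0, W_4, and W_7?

Yes — W_1 and W_5 are d-separated given {W_0, W_4, W_7}.

6 paths connect W_1 and W_5; each must be blocked for d-separation to hold:
Path 1: W_1 → W_6 ← W_5
  W_6 is a collider here and neither W_6 nor any of its descendants is conditioned on, so the collider stays closed — the path is blocked at W_6.
Path 2: W_1 → W_6 ← W_3 → W_5
  W_6 is a collider here and neither W_6 nor any of its descendants is conditioned on, so the collider stays closed — the path is blocked at W_6.
Path 3: W_1 → W_6 ← W_3 → W_4 ← W_0 → W_7 ← W_5
  W_6 is a collider here and neither W_6 nor any of its descendants is conditioned on, so the collider stays closed — the path is blocked at W_6.
Path 4: W_1 → W_6 ← W_3 → W_4 ← W_2 → W_7 ← W_5
  W_6 is a collider here and neither W_6 nor any of its descendants is conditioned on, so the collider stays closed — the path is blocked at W_6.
Path 5: W_1 → W_6 ← W_3 → W_4 → W_7 ← W_5
  W_6 is a collider here and neither W_6 nor any of its descendants is conditioned on, so the collider stays closed — the path is blocked at W_6.
Path 6: W_1 → W_6 ← W_3 → W_7 ← W_5
  W_6 is a collider here and neither W_6 nor any of its descendants is conditioned on, so the collider stays closed — the path is blocked at W_6.
Every path is blocked, so W_1 and W_5 are d-separated given {W_0, W_4, W_7}.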